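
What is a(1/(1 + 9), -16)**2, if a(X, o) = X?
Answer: 1/100 ≈ 0.010000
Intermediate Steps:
a(1/(1 + 9), -16)**2 = (1/(1 + 9))**2 = (1/10)**2 = 1/100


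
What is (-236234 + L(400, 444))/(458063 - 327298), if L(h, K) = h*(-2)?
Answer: -237034/130765 ≈ -1.8127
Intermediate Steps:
L(h, K) = -2*h
(-236234 + L(400, 444))/(458063 - 327298) = (-236234 - 2*400)/(458063 - 327298) = (-236234 - 800)/130765 = -237034*1/130765 = -237034/130765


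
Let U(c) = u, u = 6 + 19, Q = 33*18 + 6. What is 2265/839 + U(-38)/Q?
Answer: 55199/20136 ≈ 2.7413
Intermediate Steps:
Q = 600 (Q = 594 + 6 = 600)
u = 25
U(c) = 25
2265/839 + U(-38)/Q = 2265/839 + 25/600 = 2265*(1/839) + 25*(1/600) = 2265/839 + 1/24 = 55199/20136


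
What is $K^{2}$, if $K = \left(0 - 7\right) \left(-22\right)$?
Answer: $23716$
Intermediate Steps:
$K = 154$ ($K = \left(-7\right) \left(-22\right) = 154$)
$K^{2} = 154^{2} = 23716$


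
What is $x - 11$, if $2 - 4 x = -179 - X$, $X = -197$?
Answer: $-15$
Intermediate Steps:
$x = -4$ ($x = \frac{1}{2} - \frac{-179 - -197}{4} = \frac{1}{2} - \frac{-179 + 197}{4} = \frac{1}{2} - \frac{9}{2} = -4$)
$x - 11 = -4 - 11 = -15$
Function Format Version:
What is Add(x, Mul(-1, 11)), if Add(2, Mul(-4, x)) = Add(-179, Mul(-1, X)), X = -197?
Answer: -15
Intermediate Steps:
x = -4 (x = Add(Rational(1, 2), Mul(Rational(-1, 4), Add(-179, Mul(-1, -197)))) = Add(Rational(1, 2), Mul(Rational(-1, 4), Add(-179, 197))) = Add(Rational(1, 2), Mul(Rational(-1, 4), 18)) = Add(Rational(1, 2), Rational(-9, 2)) = -4)
Add(x, Mul(-1, 11)) = Add(-4, Mul(-1, 11)) = Add(-4, -11) = -15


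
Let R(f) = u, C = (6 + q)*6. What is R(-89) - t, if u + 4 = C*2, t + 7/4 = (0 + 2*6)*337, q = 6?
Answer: -15609/4 ≈ -3902.3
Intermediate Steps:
C = 72 (C = (6 + 6)*6 = 12*6 = 72)
t = 16169/4 (t = -7/4 + (0 + 2*6)*337 = -7/4 + (0 + 12)*337 = -7/4 + 12*337 = -7/4 + 4044 = 16169/4 ≈ 4042.3)
u = 140 (u = -4 + 72*2 = -4 + 144 = 140)
R(f) = 140
R(-89) - t = 140 - 1*16169/4 = 140 - 16169/4 = -15609/4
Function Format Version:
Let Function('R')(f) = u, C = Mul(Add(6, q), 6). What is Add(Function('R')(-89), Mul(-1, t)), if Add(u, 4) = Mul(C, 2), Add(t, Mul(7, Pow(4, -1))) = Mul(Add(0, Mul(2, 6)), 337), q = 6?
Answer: Rational(-15609, 4) ≈ -3902.3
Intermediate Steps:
C = 72 (C = Mul(Add(6, 6), 6) = Mul(12, 6) = 72)
t = Rational(16169, 4) (t = Add(Rational(-7, 4), Mul(Add(0, Mul(2, 6)), 337)) = Add(Rational(-7, 4), Mul(Add(0, 12), 337)) = Add(Rational(-7, 4), Mul(12, 337)) = Add(Rational(-7, 4), 4044) = Rational(16169, 4) ≈ 4042.3)
u = 140 (u = Add(-4, Mul(72, 2)) = Add(-4, 144) = 140)
Function('R')(f) = 140
Add(Function('R')(-89), Mul(-1, t)) = Add(140, Mul(-1, Rational(16169, 4))) = Add(140, Rational(-16169, 4)) = Rational(-15609, 4)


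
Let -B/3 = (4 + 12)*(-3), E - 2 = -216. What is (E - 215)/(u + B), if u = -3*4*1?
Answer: -13/4 ≈ -3.2500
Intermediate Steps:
E = -214 (E = 2 - 216 = -214)
B = 144 (B = -3*(4 + 12)*(-3) = -48*(-3) = -3*(-48) = 144)
u = -12 (u = -12*1 = -12)
(E - 215)/(u + B) = (-214 - 215)/(-12 + 144) = -429/132 = -429*1/132 = -13/4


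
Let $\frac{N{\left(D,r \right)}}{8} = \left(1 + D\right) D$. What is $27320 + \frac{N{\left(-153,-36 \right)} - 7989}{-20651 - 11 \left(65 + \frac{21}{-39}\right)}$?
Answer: $\frac{7583930153}{277681} \approx 27312.0$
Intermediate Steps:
$N{\left(D,r \right)} = 8 D \left(1 + D\right)$ ($N{\left(D,r \right)} = 8 \left(1 + D\right) D = 8 D \left(1 + D\right)$)
$27320 + \frac{N{\left(-153,-36 \right)} - 7989}{-20651 - 11 \left(65 + \frac{21}{-39}\right)} = 27320 + \frac{8 \left(-153\right) \left(1 - 153\right) - 7989}{-20651 - 11 \left(65 + \frac{21}{-39}\right)} = 27320 + \frac{8 \left(-153\right) \left(-152\right) - 7989}{-20651 - 11 \left(65 + 21 \left(- \frac{1}{39}\right)\right)} = 27320 + \frac{186048 - 7989}{-20651 - 11 \left(65 - \frac{7}{13}\right)} = 27320 + \frac{178059}{-20651 - \frac{9218}{13}} = 27320 + \frac{178059}{- \frac{277681}{13}} = 27320 + 178059 \left(- \frac{13}{277681}\right) = 27320 - \frac{2314767}{277681} = \frac{7583930153}{277681}$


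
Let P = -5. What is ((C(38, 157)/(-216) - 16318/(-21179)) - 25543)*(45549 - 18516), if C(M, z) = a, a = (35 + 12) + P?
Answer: -175486232419867/254148 ≈ -6.9049e+8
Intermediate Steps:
a = 42 (a = (35 + 12) - 5 = 47 - 5 = 42)
C(M, z) = 42
((C(38, 157)/(-216) - 16318/(-21179)) - 25543)*(45549 - 18516) = ((42/(-216) - 16318/(-21179)) - 25543)*(45549 - 18516) = ((42*(-1/216) - 16318*(-1/21179)) - 25543)*27033 = ((-7/36 + 16318/21179) - 25543)*27033 = (439195/762444 - 25543)*27033 = -19474667897/762444*27033 = -175486232419867/254148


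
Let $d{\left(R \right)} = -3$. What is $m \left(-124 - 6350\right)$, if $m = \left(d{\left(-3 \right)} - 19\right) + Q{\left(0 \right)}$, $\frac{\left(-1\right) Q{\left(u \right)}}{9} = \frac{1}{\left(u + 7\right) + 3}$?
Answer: $\frac{741273}{5} \approx 1.4825 \cdot 10^{5}$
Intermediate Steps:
$Q{\left(u \right)} = - \frac{9}{10 + u}$ ($Q{\left(u \right)} = - \frac{9}{\left(u + 7\right) + 3} = - \frac{9}{\left(7 + u\right) + 3} = - \frac{9}{10 + u}$)
$m = - \frac{229}{10}$ ($m = \left(-3 - 19\right) - \frac{9}{10 + 0} = -22 - \frac{9}{10} = - \frac{229}{10} \approx -22.9$)
$m \left(-124 - 6350\right) = - \frac{229 \left(-124 - 6350\right)}{10} = \left(- \frac{229}{10}\right) \left(-6474\right) = \frac{741273}{5}$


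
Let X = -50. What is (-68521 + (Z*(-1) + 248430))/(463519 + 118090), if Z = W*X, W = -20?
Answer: 178909/581609 ≈ 0.30761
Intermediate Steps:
Z = 1000 (Z = -20*(-50) = 1000)
(-68521 + (Z*(-1) + 248430))/(463519 + 118090) = (-68521 + (1000*(-1) + 248430))/(463519 + 118090) = (-68521 + (-1000 + 248430))/581609 = (-68521 + 247430)*(1/581609) = 178909*(1/581609) = 178909/581609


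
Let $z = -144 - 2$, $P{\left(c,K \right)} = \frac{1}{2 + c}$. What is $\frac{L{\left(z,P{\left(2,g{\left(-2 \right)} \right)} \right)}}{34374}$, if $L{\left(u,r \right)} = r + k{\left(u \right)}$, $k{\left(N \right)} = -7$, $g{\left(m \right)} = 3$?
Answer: $- \frac{9}{45832} \approx -0.00019637$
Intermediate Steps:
$z = -146$ ($z = -144 - 2 = -146$)
$L{\left(u,r \right)} = -7 + r$ ($L{\left(u,r \right)} = r - 7 = -7 + r$)
$\frac{L{\left(z,P{\left(2,g{\left(-2 \right)} \right)} \right)}}{34374} = \frac{-7 + \frac{1}{2 + 2}}{34374} = \left(-7 + \frac{1}{4}\right) \frac{1}{34374} = \left(- \frac{27}{4}\right) \frac{1}{34374} = - \frac{9}{45832}$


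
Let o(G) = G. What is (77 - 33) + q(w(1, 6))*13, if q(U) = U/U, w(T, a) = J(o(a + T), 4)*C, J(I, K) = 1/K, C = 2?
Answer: 57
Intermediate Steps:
w(T, a) = 1/2 (w(T, a) = 2/4 = (1/4)*2 = 1/2)
q(U) = 1
(77 - 33) + q(w(1, 6))*13 = (77 - 33) + 1*13 = 44 + 13 = 57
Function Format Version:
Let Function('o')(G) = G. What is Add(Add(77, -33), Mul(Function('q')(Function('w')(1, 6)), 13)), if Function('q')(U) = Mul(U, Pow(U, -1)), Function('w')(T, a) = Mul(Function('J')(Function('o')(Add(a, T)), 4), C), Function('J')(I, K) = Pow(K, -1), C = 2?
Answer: 57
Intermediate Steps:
Function('w')(T, a) = Rational(1, 2) (Function('w')(T, a) = Mul(Pow(4, -1), 2) = Mul(Rational(1, 4), 2) = Rational(1, 2))
Function('q')(U) = 1
Add(Add(77, -33), Mul(Function('q')(Function('w')(1, 6)), 13)) = Add(Add(77, -33), Mul(1, 13)) = Add(44, 13) = 57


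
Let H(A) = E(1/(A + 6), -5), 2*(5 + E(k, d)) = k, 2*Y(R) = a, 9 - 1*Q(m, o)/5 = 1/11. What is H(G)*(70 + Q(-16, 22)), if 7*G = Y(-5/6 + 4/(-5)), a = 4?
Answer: -136395/242 ≈ -563.62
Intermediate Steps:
Q(m, o) = 490/11 (Q(m, o) = 45 - 5/11 = 490/11)
Y(R) = 2 (Y(R) = (1/2)*4 = 2)
E(k, d) = -5 + k/2
G = 2/7 (G = (1/7)*2 = 2/7 ≈ 0.28571)
H(A) = -5 + 1/(2*(6 + A)) (H(A) = -5 + 1/(2*(A + 6)) = -5 + 1/(2*(6 + A)))
H(G)*(70 + Q(-16, 22)) = ((-59 - 10*2/7)/(2*(6 + 2/7)))*(70 + 490/11) = ((-59 - 20/7)/(2*(44/7)))*(1260/11) = ((1/2)*(7/44)*(-433/7))*(1260/11) = -433/88*1260/11 = -136395/242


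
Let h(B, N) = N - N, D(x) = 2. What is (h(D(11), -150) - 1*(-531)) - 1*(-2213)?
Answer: 2744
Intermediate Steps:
h(B, N) = 0
(h(D(11), -150) - 1*(-531)) - 1*(-2213) = (0 - 1*(-531)) - 1*(-2213) = (0 + 531) + 2213 = 531 + 2213 = 2744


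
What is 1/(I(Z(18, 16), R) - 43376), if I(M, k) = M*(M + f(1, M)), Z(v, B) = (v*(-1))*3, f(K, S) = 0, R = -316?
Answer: -1/40460 ≈ -2.4716e-5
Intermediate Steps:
Z(v, B) = -3*v (Z(v, B) = -v*3 = -3*v)
I(M, k) = M**2 (I(M, k) = M*(M + 0) = M*M = M**2)
1/(I(Z(18, 16), R) - 43376) = 1/((-3*18)**2 - 43376) = 1/((-54)**2 - 43376) = 1/(2916 - 43376) = 1/(-40460) = -1/40460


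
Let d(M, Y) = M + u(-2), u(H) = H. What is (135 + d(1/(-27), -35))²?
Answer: 12888100/729 ≈ 17679.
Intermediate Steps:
d(M, Y) = -2 + M (d(M, Y) = M - 2 = -2 + M)
(135 + d(1/(-27), -35))² = (135 + (-2 + 1/(-27)))² = (135 + (-2 - 1/27))² = (135 - 55/27)² = (3590/27)² = 12888100/729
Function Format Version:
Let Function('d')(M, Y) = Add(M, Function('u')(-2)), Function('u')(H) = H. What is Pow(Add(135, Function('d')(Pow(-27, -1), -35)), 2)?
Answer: Rational(12888100, 729) ≈ 17679.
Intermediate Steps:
Function('d')(M, Y) = Add(-2, M) (Function('d')(M, Y) = Add(M, -2) = Add(-2, M))
Pow(Add(135, Function('d')(Pow(-27, -1), -35)), 2) = Pow(Add(135, Add(-2, Pow(-27, -1))), 2) = Pow(Add(135, Add(-2, Rational(-1, 27))), 2) = Pow(Add(135, Rational(-55, 27)), 2) = Pow(Rational(3590, 27), 2) = Rational(12888100, 729)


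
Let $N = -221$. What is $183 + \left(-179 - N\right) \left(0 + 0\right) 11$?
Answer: $183$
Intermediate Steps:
$183 + \left(-179 - N\right) \left(0 + 0\right) 11 = 183 + \left(-179 - -221\right) \left(0 + 0\right) 11 = 183 + \left(-179 + 221\right) 0 \cdot 11 = 183 + 42 \cdot 0 = 183 + 0 = 183$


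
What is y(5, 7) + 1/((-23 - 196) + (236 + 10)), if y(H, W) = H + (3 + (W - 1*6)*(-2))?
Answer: 163/27 ≈ 6.0370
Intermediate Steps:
y(H, W) = 15 + H - 2*W (y(H, W) = H + (3 + (W - 6)*(-2)) = H + (3 + (-6 + W)*(-2)) = H + (3 + (12 - 2*W)) = H + (15 - 2*W) = 15 + H - 2*W)
y(5, 7) + 1/((-23 - 196) + (236 + 10)) = (15 + 5 - 2*7) + 1/((-23 - 196) + (236 + 10)) = (15 + 5 - 14) + 1/(-219 + 246) = 6 + 1/27 = 163/27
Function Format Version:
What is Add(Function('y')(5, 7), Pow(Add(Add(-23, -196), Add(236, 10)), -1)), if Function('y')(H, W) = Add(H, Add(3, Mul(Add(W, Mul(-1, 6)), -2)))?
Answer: Rational(163, 27) ≈ 6.0370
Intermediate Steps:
Function('y')(H, W) = Add(15, H, Mul(-2, W)) (Function('y')(H, W) = Add(H, Add(3, Mul(Add(W, -6), -2))) = Add(H, Add(3, Mul(Add(-6, W), -2))) = Add(H, Add(3, Add(12, Mul(-2, W)))) = Add(H, Add(15, Mul(-2, W))) = Add(15, H, Mul(-2, W)))
Add(Function('y')(5, 7), Pow(Add(Add(-23, -196), Add(236, 10)), -1)) = Add(Add(15, 5, Mul(-2, 7)), Pow(Add(Add(-23, -196), Add(236, 10)), -1)) = Add(Add(15, 5, -14), Pow(Add(-219, 246), -1)) = Add(6, Pow(27, -1)) = Add(6, Rational(1, 27)) = Rational(163, 27)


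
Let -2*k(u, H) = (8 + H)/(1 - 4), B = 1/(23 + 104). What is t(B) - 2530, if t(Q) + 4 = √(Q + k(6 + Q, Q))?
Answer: -2534 + √86614/254 ≈ -2532.8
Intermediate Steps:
B = 1/127 ≈ 0.0078740
k(u, H) = 4/3 + H/6 (k(u, H) = -(8 + H)/(2*(1 - 4)) = -(8 + H)/(2*(-3)) = -(8 + H)*(-1)/(2*3) = -(-8/3 - H/3)/2 = 4/3 + H/6)
t(Q) = -4 + √(4/3 + 7*Q/6) (t(Q) = -4 + √(Q + (4/3 + Q/6)) = -4 + √(4/3 + 7*Q/6))
t(B) - 2530 = (-4 + √(48 + 42*(1/127))/6) - 2530 = (-4 + √(48 + 42/127)/6) - 2530 = (-4 + √(6138/127)/6) - 2530 = (-4 + (3*√86614/127)/6) - 2530 = (-4 + √86614/254) - 2530 = -2534 + √86614/254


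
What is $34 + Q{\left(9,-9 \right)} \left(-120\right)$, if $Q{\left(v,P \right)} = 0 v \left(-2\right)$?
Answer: $34$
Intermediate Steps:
$Q{\left(v,P \right)} = 0$ ($Q{\left(v,P \right)} = 0 \left(-2\right) = 0$)
$34 + Q{\left(9,-9 \right)} \left(-120\right) = 34 + 0 \left(-120\right) = 34 + 0 = 34$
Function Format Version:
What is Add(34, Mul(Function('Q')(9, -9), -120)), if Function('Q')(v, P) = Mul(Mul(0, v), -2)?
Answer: 34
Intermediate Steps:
Function('Q')(v, P) = 0 (Function('Q')(v, P) = Mul(0, -2) = 0)
Add(34, Mul(Function('Q')(9, -9), -120)) = Add(34, Mul(0, -120)) = Add(34, 0) = 34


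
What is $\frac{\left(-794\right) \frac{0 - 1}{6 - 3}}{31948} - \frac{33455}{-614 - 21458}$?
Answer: $\frac{805996547}{528867192} \approx 1.524$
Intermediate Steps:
$\frac{\left(-794\right) \frac{0 - 1}{6 - 3}}{31948} - \frac{33455}{-614 - 21458} = - 794 \left(- \frac{1}{3}\right) \frac{1}{31948} - \frac{33455}{-614 - 21458} = - 794 \left(\left(-1\right) \frac{1}{3}\right) \frac{1}{31948} - \frac{33455}{-22072} = \left(-794\right) \left(- \frac{1}{3}\right) \frac{1}{31948} - - \frac{33455}{22072} = \frac{794}{3} \cdot \frac{1}{31948} + \frac{33455}{22072} = \frac{397}{47922} + \frac{33455}{22072} = \frac{805996547}{528867192}$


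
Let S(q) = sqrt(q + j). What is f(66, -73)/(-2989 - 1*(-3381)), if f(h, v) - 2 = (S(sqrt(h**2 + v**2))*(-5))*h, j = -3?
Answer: 1/196 - 165*sqrt(-3 + sqrt(9685))/196 ≈ -8.2179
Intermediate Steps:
S(q) = sqrt(-3 + q) (S(q) = sqrt(q - 3) = sqrt(-3 + q))
f(h, v) = 2 - 5*h*sqrt(-3 + sqrt(h**2 + v**2)) (f(h, v) = 2 + (sqrt(-3 + sqrt(h**2 + v**2))*(-5))*h = 2 + (-5*sqrt(-3 + sqrt(h**2 + v**2)))*h = 2 - 5*h*sqrt(-3 + sqrt(h**2 + v**2)))
f(66, -73)/(-2989 - 1*(-3381)) = (2 - 5*66*sqrt(-3 + sqrt(66**2 + (-73)**2)))/(-2989 - 1*(-3381)) = (2 - 5*66*sqrt(-3 + sqrt(4356 + 5329)))/(-2989 + 3381) = (2 - 5*66*sqrt(-3 + sqrt(9685)))/392 = (2 - 330*sqrt(-3 + sqrt(9685)))*(1/392) = 1/196 - 165*sqrt(-3 + sqrt(9685))/196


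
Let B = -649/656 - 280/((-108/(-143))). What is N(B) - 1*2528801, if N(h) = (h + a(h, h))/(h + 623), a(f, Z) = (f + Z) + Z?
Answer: -11254437485225/4450493 ≈ -2.5288e+6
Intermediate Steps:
a(f, Z) = f + 2*Z (a(f, Z) = (Z + f) + Z = f + 2*Z)
B = -6584083/17712 (B = -649*1/656 - 280/((-108*(-1/143))) = -649/656 - 280/108/143 = -649/656 - 280*143/108 = -649/656 - 10010/27 = -6584083/17712 ≈ -371.73)
N(h) = 4*h/(623 + h) (N(h) = (h + (h + 2*h))/(h + 623) = (h + 3*h)/(623 + h) = (4*h)/(623 + h) = 4*h/(623 + h))
N(B) - 1*2528801 = 4*(-6584083/17712)/(623 - 6584083/17712) - 1*2528801 = 4*(-6584083/17712)/(4450493/17712) - 2528801 = 4*(-6584083/17712)*(17712/4450493) - 2528801 = -26336332/4450493 - 2528801 = -11254437485225/4450493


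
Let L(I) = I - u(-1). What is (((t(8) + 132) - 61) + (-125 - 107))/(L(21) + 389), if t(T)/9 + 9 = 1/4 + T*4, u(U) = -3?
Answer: 193/1652 ≈ 0.11683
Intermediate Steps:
t(T) = -315/4 + 36*T (t(T) = -81 + 9*(1/4 + T*4) = -81 + 9*(¼ + 4*T) = -81 + (9/4 + 36*T) = -315/4 + 36*T)
L(I) = 3 + I (L(I) = I - 1*(-3) = I + 3 = 3 + I)
(((t(8) + 132) - 61) + (-125 - 107))/(L(21) + 389) = ((((-315/4 + 36*8) + 132) - 61) + (-125 - 107))/((3 + 21) + 389) = ((((-315/4 + 288) + 132) - 61) - 232)/(24 + 389) = (((837/4 + 132) - 61) - 232)/413 = ((1365/4 - 61) - 232)*(1/413) = (1121/4 - 232)*(1/413) = (193/4)*(1/413) = 193/1652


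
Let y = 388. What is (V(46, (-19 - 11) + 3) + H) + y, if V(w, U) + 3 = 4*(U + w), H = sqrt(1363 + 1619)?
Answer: 461 + sqrt(2982) ≈ 515.61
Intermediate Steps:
H = sqrt(2982) ≈ 54.608
V(w, U) = -3 + 4*U + 4*w (V(w, U) = -3 + 4*(U + w) = -3 + (4*U + 4*w) = -3 + 4*U + 4*w)
(V(46, (-19 - 11) + 3) + H) + y = ((-3 + 4*((-19 - 11) + 3) + 4*46) + sqrt(2982)) + 388 = ((-3 + 4*(-30 + 3) + 184) + sqrt(2982)) + 388 = ((-3 + 4*(-27) + 184) + sqrt(2982)) + 388 = ((-3 - 108 + 184) + sqrt(2982)) + 388 = (73 + sqrt(2982)) + 388 = 461 + sqrt(2982)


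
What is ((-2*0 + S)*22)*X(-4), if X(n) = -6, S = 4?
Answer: -528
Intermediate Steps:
((-2*0 + S)*22)*X(-4) = ((-2*0 + 4)*22)*(-6) = ((0 + 4)*22)*(-6) = (4*22)*(-6) = 88*(-6) = -528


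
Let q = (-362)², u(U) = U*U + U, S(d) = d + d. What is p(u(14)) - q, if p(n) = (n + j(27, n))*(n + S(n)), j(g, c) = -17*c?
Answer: -2247844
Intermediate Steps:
S(d) = 2*d
u(U) = U + U² (u(U) = U² + U = U + U²)
q = 131044
p(n) = -48*n² (p(n) = (n - 17*n)*(n + 2*n) = (-16*n)*(3*n) = -48*n²)
p(u(14)) - q = -48*196*(1 + 14)² - 1*131044 = -48*(14*15)² - 131044 = -48*210² - 131044 = -48*44100 - 131044 = -2116800 - 131044 = -2247844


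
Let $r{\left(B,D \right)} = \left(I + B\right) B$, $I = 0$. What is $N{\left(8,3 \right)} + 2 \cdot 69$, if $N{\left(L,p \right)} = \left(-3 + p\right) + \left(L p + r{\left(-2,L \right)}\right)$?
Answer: $166$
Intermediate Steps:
$r{\left(B,D \right)} = B^{2}$ ($r{\left(B,D \right)} = \left(0 + B\right) B = B B = B^{2}$)
$N{\left(L,p \right)} = 1 + p + L p$ ($N{\left(L,p \right)} = \left(-3 + p\right) + \left(L p + \left(-2\right)^{2}\right) = \left(-3 + p\right) + \left(L p + 4\right) = \left(-3 + p\right) + \left(4 + L p\right) = 1 + p + L p$)
$N{\left(8,3 \right)} + 2 \cdot 69 = \left(1 + 3 + 8 \cdot 3\right) + 2 \cdot 69 = \left(1 + 3 + 24\right) + 138 = 28 + 138 = 166$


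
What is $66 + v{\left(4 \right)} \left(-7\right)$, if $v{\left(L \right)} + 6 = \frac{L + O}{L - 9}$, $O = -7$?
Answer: $\frac{519}{5} \approx 103.8$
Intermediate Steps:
$v{\left(L \right)} = -6 + \frac{-7 + L}{-9 + L}$ ($v{\left(L \right)} = -6 + \frac{L - 7}{L - 9} = -6 + \frac{-7 + L}{-9 + L}$)
$66 + v{\left(4 \right)} \left(-7\right) = 66 + \frac{47 - 20}{-9 + 4} \left(-7\right) = 66 + \frac{47 - 20}{-5} \left(-7\right) = 66 + \left(- \frac{1}{5}\right) 27 \left(-7\right) = 66 - - \frac{189}{5} = 66 + \frac{189}{5} = \frac{519}{5}$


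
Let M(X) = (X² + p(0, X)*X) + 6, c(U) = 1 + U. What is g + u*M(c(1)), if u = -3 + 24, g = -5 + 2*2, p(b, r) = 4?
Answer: 377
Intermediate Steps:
g = -1 (g = -5 + 4 = -1)
M(X) = 6 + X² + 4*X (M(X) = (X² + 4*X) + 6 = 6 + X² + 4*X)
u = 21
g + u*M(c(1)) = -1 + 21*(6 + (1 + 1)² + 4*(1 + 1)) = -1 + 21*(6 + 2² + 4*2) = -1 + 21*(6 + 4 + 8) = -1 + 21*18 = -1 + 378 = 377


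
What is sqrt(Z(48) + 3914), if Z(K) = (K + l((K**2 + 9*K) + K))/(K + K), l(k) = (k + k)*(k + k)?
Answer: sqrt(1307434)/2 ≈ 571.72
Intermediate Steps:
l(k) = 4*k**2 (l(k) = (2*k)*(2*k) = 4*k**2)
Z(K) = (K + 4*(K**2 + 10*K)**2)/(2*K) (Z(K) = (K + 4*((K**2 + 9*K) + K)**2)/(K + K) = (K + 4*(K**2 + 10*K)**2)/((2*K)) = (K + 4*(K**2 + 10*K)**2)*(1/(2*K)) = (K + 4*(K**2 + 10*K)**2)/(2*K))
sqrt(Z(48) + 3914) = sqrt((1/2 + 2*48*(10 + 48)**2) + 3914) = sqrt((1/2 + 2*48*58**2) + 3914) = sqrt((1/2 + 2*48*3364) + 3914) = sqrt((1/2 + 322944) + 3914) = sqrt(645889/2 + 3914) = sqrt(653717/2) = sqrt(1307434)/2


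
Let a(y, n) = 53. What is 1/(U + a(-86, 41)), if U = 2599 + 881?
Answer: 1/3533 ≈ 0.00028305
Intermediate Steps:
U = 3480
1/(U + a(-86, 41)) = 1/(3480 + 53) = 1/3533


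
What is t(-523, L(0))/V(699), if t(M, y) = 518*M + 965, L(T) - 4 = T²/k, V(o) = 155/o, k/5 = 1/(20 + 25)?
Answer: -188694351/155 ≈ -1.2174e+6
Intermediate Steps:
k = ⅑ (k = 5/(20 + 25) = 5/45 = 5*(1/45) = ⅑ ≈ 0.11111)
L(T) = 4 + 9*T² (L(T) = 4 + T²/(⅑) = 4 + 9*T²)
t(M, y) = 965 + 518*M
t(-523, L(0))/V(699) = (965 + 518*(-523))/((155/699)) = (965 - 270914)/((155*(1/699))) = -269949/155/699 = -269949*699/155 = -188694351/155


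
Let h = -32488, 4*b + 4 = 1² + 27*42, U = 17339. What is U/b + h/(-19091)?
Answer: 1360819324/21591921 ≈ 63.024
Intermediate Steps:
b = 1131/4 (b = -1 + (1² + 27*42)/4 = -1 + (1 + 1134)/4 = -1 + (¼)*1135 = -1 + 1135/4 = 1131/4 ≈ 282.75)
U/b + h/(-19091) = 17339/(1131/4) - 32488/(-19091) = 17339*(4/1131) - 32488*(-1/19091) = 69356/1131 + 32488/19091 = 1360819324/21591921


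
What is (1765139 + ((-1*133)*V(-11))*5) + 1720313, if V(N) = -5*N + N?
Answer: 3456192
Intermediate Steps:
V(N) = -4*N
(1765139 + ((-1*133)*V(-11))*5) + 1720313 = (1765139 + ((-1*133)*(-4*(-11)))*5) + 1720313 = (1765139 - 133*44*5) + 1720313 = (1765139 - 5852*5) + 1720313 = (1765139 - 29260) + 1720313 = 1735879 + 1720313 = 3456192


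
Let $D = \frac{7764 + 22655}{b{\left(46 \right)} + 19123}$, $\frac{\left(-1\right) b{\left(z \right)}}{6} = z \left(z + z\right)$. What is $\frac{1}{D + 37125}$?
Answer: $\frac{6269}{232706206} \approx 2.694 \cdot 10^{-5}$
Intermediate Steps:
$b{\left(z \right)} = - 12 z^{2}$ ($b{\left(z \right)} = - 6 z \left(z + z\right) = - 6 z 2 z = - 6 \cdot 2 z^{2} = - 12 z^{2}$)
$D = - \frac{30419}{6269}$ ($D = \frac{7764 + 22655}{- 12 \cdot 46^{2} + 19123} = \frac{30419}{\left(-12\right) 2116 + 19123} = \frac{30419}{-25392 + 19123} = \frac{30419}{-6269} = 30419 \left(- \frac{1}{6269}\right) = - \frac{30419}{6269} \approx -4.8523$)
$\frac{1}{D + 37125} = \frac{1}{- \frac{30419}{6269} + 37125} = \frac{1}{\frac{232706206}{6269}} = \frac{6269}{232706206}$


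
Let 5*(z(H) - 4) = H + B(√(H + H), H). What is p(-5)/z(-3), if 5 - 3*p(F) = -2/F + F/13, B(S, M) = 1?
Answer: 6/13 ≈ 0.46154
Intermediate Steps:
z(H) = 21/5 + H/5 (z(H) = 4 + (H + 1)/5 = 4 + (1 + H)/5 = 4 + (⅕ + H/5) = 21/5 + H/5)
p(F) = 5/3 - F/39 + 2/(3*F) (p(F) = 5/3 - (-2/F + F/13)/3 = 5/3 + (-F/39 + 2/(3*F)) = 5/3 - F/39 + 2/(3*F))
p(-5)/z(-3) = ((1/39)*(26 - 1*(-5)*(-65 - 5))/(-5))/(21/5 + (⅕)*(-3)) = ((1/39)*(-⅕)*(26 - 1*(-5)*(-70)))/(21/5 - ⅗) = ((1/39)*(-⅕)*(26 - 350))/(18/5) = ((1/39)*(-⅕)*(-324))*(5/18) = (108/65)*(5/18) = 6/13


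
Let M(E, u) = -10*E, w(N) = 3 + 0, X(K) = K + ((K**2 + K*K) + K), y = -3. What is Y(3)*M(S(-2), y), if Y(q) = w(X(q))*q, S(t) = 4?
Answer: -360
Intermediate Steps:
X(K) = 2*K + 2*K**2 (X(K) = K + ((K**2 + K**2) + K) = K + (2*K**2 + K) = K + (K + 2*K**2) = 2*K + 2*K**2)
w(N) = 3
Y(q) = 3*q
Y(3)*M(S(-2), y) = (3*3)*(-10*4) = 9*(-40) = -360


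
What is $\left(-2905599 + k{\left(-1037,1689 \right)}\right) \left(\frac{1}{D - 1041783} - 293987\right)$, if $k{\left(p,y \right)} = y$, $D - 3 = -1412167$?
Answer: $\frac{2094963483901257900}{2453947} \approx 8.5371 \cdot 10^{11}$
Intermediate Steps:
$D = -1412164$ ($D = 3 - 1412167 = -1412164$)
$\left(-2905599 + k{\left(-1037,1689 \right)}\right) \left(\frac{1}{D - 1041783} - 293987\right) = \left(-2905599 + 1689\right) \left(\frac{1}{-1412164 - 1041783} - 293987\right) = - 2903910 \left(\frac{1}{-2453947} - 293987\right) = - 2903910 \left(- \frac{1}{2453947} - 293987\right) = \left(-2903910\right) \left(- \frac{721428516690}{2453947}\right) = \frac{2094963483901257900}{2453947}$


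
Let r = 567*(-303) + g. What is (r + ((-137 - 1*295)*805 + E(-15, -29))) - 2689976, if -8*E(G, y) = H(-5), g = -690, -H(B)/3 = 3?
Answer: -25681807/8 ≈ -3.2102e+6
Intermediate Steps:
H(B) = -9 (H(B) = -3*3 = -9)
E(G, y) = 9/8 (E(G, y) = -⅛*(-9) = 9/8)
r = -172491 (r = 567*(-303) - 690 = -171801 - 690 = -172491)
(r + ((-137 - 1*295)*805 + E(-15, -29))) - 2689976 = (-172491 + ((-137 - 1*295)*805 + 9/8)) - 2689976 = (-172491 + ((-137 - 295)*805 + 9/8)) - 2689976 = (-172491 + (-432*805 + 9/8)) - 2689976 = (-172491 + (-347760 + 9/8)) - 2689976 = (-172491 - 2782071/8) - 2689976 = -4161999/8 - 2689976 = -25681807/8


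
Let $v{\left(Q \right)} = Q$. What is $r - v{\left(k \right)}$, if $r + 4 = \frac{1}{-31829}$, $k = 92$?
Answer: $- \frac{3055585}{31829} \approx -96.0$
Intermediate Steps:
$r = - \frac{127317}{31829}$ ($r = -4 + \frac{1}{-31829} = -4 - \frac{1}{31829} = - \frac{127317}{31829} \approx -4.0$)
$r - v{\left(k \right)} = - \frac{127317}{31829} - 92 = - \frac{3055585}{31829}$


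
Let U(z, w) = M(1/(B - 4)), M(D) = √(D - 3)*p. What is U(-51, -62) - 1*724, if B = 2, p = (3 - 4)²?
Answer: -724 + I*√14/2 ≈ -724.0 + 1.8708*I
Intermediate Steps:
p = 1 (p = (-1)² = 1)
M(D) = √(-3 + D) (M(D) = √(D - 3)*1 = √(-3 + D)*1 = √(-3 + D))
U(z, w) = I*√14/2 (U(z, w) = √(-3 + 1/(2 - 4)) = √(-3 + 1/(-2)) = √(-3 - ½) = √(-7/2) = I*√14/2)
U(-51, -62) - 1*724 = I*√14/2 - 1*724 = I*√14/2 - 724 = -724 + I*√14/2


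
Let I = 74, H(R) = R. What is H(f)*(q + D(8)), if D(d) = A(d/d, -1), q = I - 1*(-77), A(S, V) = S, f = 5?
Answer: 760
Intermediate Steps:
q = 151 (q = 74 - 1*(-77) = 74 + 77 = 151)
D(d) = 1 (D(d) = d/d = 1)
H(f)*(q + D(8)) = 5*(151 + 1) = 5*152 = 760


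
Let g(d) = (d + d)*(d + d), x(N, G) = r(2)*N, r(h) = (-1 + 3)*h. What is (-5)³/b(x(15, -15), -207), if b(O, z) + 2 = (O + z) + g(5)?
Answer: 125/49 ≈ 2.5510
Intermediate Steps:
r(h) = 2*h
x(N, G) = 4*N (x(N, G) = (2*2)*N = 4*N)
g(d) = 4*d² (g(d) = (2*d)*(2*d) = 4*d²)
b(O, z) = 98 + O + z (b(O, z) = -2 + ((O + z) + 4*5²) = -2 + ((O + z) + 4*25) = -2 + ((O + z) + 100) = -2 + (100 + O + z) = 98 + O + z)
(-5)³/b(x(15, -15), -207) = (-5)³/(98 + 4*15 - 207) = -125/(98 + 60 - 207) = -125/(-49) = -125*(-1/49) = 125/49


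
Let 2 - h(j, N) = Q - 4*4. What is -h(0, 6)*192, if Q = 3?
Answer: -2880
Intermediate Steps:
h(j, N) = 15 (h(j, N) = 2 - (3 - 4*4) = 2 - (3 - 16) = 2 - 1*(-13) = 2 + 13 = 15)
-h(0, 6)*192 = -15*192 = -1*2880 = -2880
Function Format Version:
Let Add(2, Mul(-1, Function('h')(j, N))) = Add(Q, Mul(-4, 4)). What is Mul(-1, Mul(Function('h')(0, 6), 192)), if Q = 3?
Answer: -2880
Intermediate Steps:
Function('h')(j, N) = 15 (Function('h')(j, N) = Add(2, Mul(-1, Add(3, Mul(-4, 4)))) = Add(2, Mul(-1, Add(3, -16))) = Add(2, Mul(-1, -13)) = Add(2, 13) = 15)
Mul(-1, Mul(Function('h')(0, 6), 192)) = Mul(-1, Mul(15, 192)) = Mul(-1, 2880) = -2880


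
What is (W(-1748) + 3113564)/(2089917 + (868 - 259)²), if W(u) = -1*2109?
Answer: 3111455/2460798 ≈ 1.2644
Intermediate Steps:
W(u) = -2109
(W(-1748) + 3113564)/(2089917 + (868 - 259)²) = (-2109 + 3113564)/(2089917 + (868 - 259)²) = 3111455/(2089917 + 609²) = 3111455/(2089917 + 370881) = 3111455/2460798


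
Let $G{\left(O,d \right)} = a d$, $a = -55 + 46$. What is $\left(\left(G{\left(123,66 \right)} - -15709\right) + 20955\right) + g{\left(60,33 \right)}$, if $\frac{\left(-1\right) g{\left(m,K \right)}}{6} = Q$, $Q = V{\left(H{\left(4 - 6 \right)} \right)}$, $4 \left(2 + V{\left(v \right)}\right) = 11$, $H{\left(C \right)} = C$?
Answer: $\frac{72131}{2} \approx 36066.0$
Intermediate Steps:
$V{\left(v \right)} = \frac{3}{4}$ ($V{\left(v \right)} = -2 + \frac{1}{4} \cdot 11 = -2 + \frac{11}{4} = \frac{3}{4}$)
$a = -9$
$G{\left(O,d \right)} = - 9 d$
$Q = \frac{3}{4} \approx 0.75$
$g{\left(m,K \right)} = - \frac{9}{2}$ ($g{\left(m,K \right)} = \left(-6\right) \frac{3}{4} = - \frac{9}{2}$)
$\left(\left(G{\left(123,66 \right)} - -15709\right) + 20955\right) + g{\left(60,33 \right)} = \left(\left(\left(-9\right) 66 - -15709\right) + 20955\right) - \frac{9}{2} = \left(\left(-594 + 15709\right) + 20955\right) - \frac{9}{2} = \left(15115 + 20955\right) - \frac{9}{2} = 36070 - \frac{9}{2} = \frac{72131}{2}$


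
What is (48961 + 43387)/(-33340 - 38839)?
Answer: -92348/72179 ≈ -1.2794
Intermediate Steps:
(48961 + 43387)/(-33340 - 38839) = 92348/(-72179) = 92348*(-1/72179) = -92348/72179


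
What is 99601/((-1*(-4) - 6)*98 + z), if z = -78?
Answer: -99601/274 ≈ -363.51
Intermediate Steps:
99601/((-1*(-4) - 6)*98 + z) = 99601/((-1*(-4) - 6)*98 - 78) = 99601/((4 - 6)*98 - 78) = 99601/(-2*98 - 78) = 99601/(-196 - 78) = 99601/(-274) = 99601*(-1/274) = -99601/274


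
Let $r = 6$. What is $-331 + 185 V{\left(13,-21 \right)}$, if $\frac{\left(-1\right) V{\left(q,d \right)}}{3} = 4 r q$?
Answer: $-173491$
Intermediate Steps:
$V{\left(q,d \right)} = - 72 q$ ($V{\left(q,d \right)} = - 3 \cdot 4 \cdot 6 q = - 3 \cdot 24 q = - 72 q$)
$-331 + 185 V{\left(13,-21 \right)} = -331 + 185 \left(\left(-72\right) 13\right) = -331 + 185 \left(-936\right) = -331 - 173160 = -173491$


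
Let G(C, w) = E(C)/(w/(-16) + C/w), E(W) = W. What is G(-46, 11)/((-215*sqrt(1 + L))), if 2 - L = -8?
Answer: -736*sqrt(11)/184255 ≈ -0.013248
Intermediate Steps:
L = 10 (L = 2 - 1*(-8) = 2 + 8 = 10)
G(C, w) = C/(-w/16 + C/w) (G(C, w) = C/(w/(-16) + C/w) = C/(w*(-1/16) + C/w) = C/(-w/16 + C/w))
G(-46, 11)/((-215*sqrt(1 + L))) = (16*(-46)*11/(-1*11**2 + 16*(-46)))/((-215*sqrt(1 + 10))) = (16*(-46)*11/(-1*121 - 736))/((-215*sqrt(11))) = (16*(-46)*11/(-121 - 736))*(-sqrt(11)/2365) = (16*(-46)*11/(-857))*(-sqrt(11)/2365) = (16*(-46)*11*(-1/857))*(-sqrt(11)/2365) = 8096*(-sqrt(11)/2365)/857 = -736*sqrt(11)/184255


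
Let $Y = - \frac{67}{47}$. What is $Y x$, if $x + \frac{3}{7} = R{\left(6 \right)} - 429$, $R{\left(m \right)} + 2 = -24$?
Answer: $\frac{213596}{329} \approx 649.23$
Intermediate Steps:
$R{\left(m \right)} = -26$ ($R{\left(m \right)} = -2 - 24 = -26$)
$x = - \frac{3188}{7}$ ($x = - \frac{3}{7} - 455 = - \frac{3188}{7} \approx -455.43$)
$Y = - \frac{67}{47}$ ($Y = \left(-67\right) \frac{1}{47} = - \frac{67}{47} \approx -1.4255$)
$Y x = \left(- \frac{67}{47}\right) \left(- \frac{3188}{7}\right) = \frac{213596}{329}$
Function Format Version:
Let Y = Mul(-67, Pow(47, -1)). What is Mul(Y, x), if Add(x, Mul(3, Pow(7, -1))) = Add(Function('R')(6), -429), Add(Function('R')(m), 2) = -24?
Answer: Rational(213596, 329) ≈ 649.23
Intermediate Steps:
Function('R')(m) = -26 (Function('R')(m) = Add(-2, -24) = -26)
x = Rational(-3188, 7) (x = Add(Rational(-3, 7), Add(-26, -429)) = Add(Rational(-3, 7), -455) = Rational(-3188, 7) ≈ -455.43)
Y = Rational(-67, 47) (Y = Mul(-67, Rational(1, 47)) = Rational(-67, 47) ≈ -1.4255)
Mul(Y, x) = Mul(Rational(-67, 47), Rational(-3188, 7)) = Rational(213596, 329)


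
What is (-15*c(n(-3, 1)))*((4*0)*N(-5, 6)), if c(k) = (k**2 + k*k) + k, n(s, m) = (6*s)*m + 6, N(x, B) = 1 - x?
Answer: 0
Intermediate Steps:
n(s, m) = 6 + 6*m*s (n(s, m) = 6*m*s + 6 = 6 + 6*m*s)
c(k) = k + 2*k**2 (c(k) = (k**2 + k**2) + k = 2*k**2 + k = k + 2*k**2)
(-15*c(n(-3, 1)))*((4*0)*N(-5, 6)) = (-15*(6 + 6*1*(-3))*(1 + 2*(6 + 6*1*(-3))))*((4*0)*(1 - 1*(-5))) = (-15*(6 - 18)*(1 + 2*(6 - 18)))*(0*(1 + 5)) = (-(-180)*(1 + 2*(-12)))*(0*6) = -(-180)*(1 - 24)*0 = -(-180)*(-23)*0 = -15*276*0 = -4140*0 = 0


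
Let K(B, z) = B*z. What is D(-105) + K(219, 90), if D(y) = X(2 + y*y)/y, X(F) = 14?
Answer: 295648/15 ≈ 19710.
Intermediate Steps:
D(y) = 14/y
D(-105) + K(219, 90) = 14/(-105) + 219*90 = 14*(-1/105) + 19710 = -2/15 + 19710 = 295648/15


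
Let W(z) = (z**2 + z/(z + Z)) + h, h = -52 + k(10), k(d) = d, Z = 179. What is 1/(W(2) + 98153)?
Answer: 181/17758817 ≈ 1.0192e-5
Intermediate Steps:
h = -42 (h = -52 + 10 = -42)
W(z) = -42 + z**2 + z/(179 + z) (W(z) = (z**2 + z/(z + 179)) - 42 = (z**2 + z/(179 + z)) - 42 = -42 + z**2 + z/(179 + z))
1/(W(2) + 98153) = 1/((-7518 + 2**3 - 41*2 + 179*2**2)/(179 + 2) + 98153) = 1/((-7518 + 8 - 82 + 179*4)/181 + 98153) = 1/((-7518 + 8 - 82 + 716)/181 + 98153) = 1/((1/181)*(-6876) + 98153) = 1/(-6876/181 + 98153) = 1/(17758817/181) = 181/17758817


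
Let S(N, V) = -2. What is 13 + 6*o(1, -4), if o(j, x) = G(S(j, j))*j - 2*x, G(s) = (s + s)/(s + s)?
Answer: 67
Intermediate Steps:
G(s) = 1 (G(s) = (2*s)/((2*s)) = (2*s)*(1/(2*s)) = 1)
o(j, x) = j - 2*x (o(j, x) = 1*j - 2*x = j - 2*x)
13 + 6*o(1, -4) = 13 + 6*(1 - 2*(-4)) = 13 + 6*(1 + 8) = 13 + 6*9 = 13 + 54 = 67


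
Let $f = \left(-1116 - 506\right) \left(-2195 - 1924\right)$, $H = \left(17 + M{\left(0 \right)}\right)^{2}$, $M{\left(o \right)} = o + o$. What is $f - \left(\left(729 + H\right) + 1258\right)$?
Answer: $6678742$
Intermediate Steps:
$M{\left(o \right)} = 2 o$
$H = 289$ ($H = \left(17 + 2 \cdot 0\right)^{2} = \left(17 + 0\right)^{2} = 17^{2} = 289$)
$f = 6681018$ ($f = \left(-1622\right) \left(-4119\right) = 6681018$)
$f - \left(\left(729 + H\right) + 1258\right) = 6681018 - \left(\left(729 + 289\right) + 1258\right) = 6681018 - \left(1018 + 1258\right) = 6681018 - 2276 = 6678742$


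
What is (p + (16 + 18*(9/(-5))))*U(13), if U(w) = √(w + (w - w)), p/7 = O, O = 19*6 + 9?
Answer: 4223*√13/5 ≈ 3045.3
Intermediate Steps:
O = 123 (O = 114 + 9 = 123)
p = 861 (p = 7*123 = 861)
U(w) = √w (U(w) = √(w + 0) = √w)
(p + (16 + 18*(9/(-5))))*U(13) = (861 + (16 + 18*(9/(-5))))*√13 = (861 + (16 + 18*(9*(-⅕))))*√13 = (861 + (16 + 18*(-9/5)))*√13 = (861 + (16 - 162/5))*√13 = (861 - 82/5)*√13 = 4223*√13/5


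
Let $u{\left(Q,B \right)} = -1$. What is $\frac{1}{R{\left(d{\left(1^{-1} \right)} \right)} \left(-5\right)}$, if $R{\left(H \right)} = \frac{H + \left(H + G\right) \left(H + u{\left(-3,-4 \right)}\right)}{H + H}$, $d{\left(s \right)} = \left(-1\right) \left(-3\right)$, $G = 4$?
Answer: $- \frac{6}{85} \approx -0.070588$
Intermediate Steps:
$d{\left(s \right)} = 3$
$R{\left(H \right)} = \frac{H + \left(-1 + H\right) \left(4 + H\right)}{2 H}$ ($R{\left(H \right)} = \frac{H + \left(H + 4\right) \left(H - 1\right)}{H + H} = \frac{H + \left(4 + H\right) \left(-1 + H\right)}{2 H} = \left(H + \left(-1 + H\right) \left(4 + H\right)\right) \frac{1}{2 H} = \frac{H + \left(-1 + H\right) \left(4 + H\right)}{2 H}$)
$\frac{1}{R{\left(d{\left(1^{-1} \right)} \right)} \left(-5\right)} = \frac{1}{\left(2 + \frac{1}{2} \cdot 3 - \frac{2}{3}\right) \left(-5\right)} = \frac{1}{\left(2 + \frac{3}{2} - \frac{2}{3}\right) \left(-5\right)} = \frac{1}{\frac{17}{6} \left(-5\right)} = \frac{1}{- \frac{85}{6}} = - \frac{6}{85}$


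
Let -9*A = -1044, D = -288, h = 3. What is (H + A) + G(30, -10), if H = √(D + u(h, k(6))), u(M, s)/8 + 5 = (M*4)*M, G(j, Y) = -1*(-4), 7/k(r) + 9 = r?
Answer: 120 + 2*I*√10 ≈ 120.0 + 6.3246*I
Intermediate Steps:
k(r) = 7/(-9 + r)
G(j, Y) = 4
u(M, s) = -40 + 32*M² (u(M, s) = -40 + 8*((M*4)*M) = -40 + 8*((4*M)*M) = -40 + 8*(4*M²) = -40 + 32*M²)
A = 116 (A = -⅑*(-1044) = 116)
H = 2*I*√10 (H = √(-288 + (-40 + 32*3²)) = √(-288 + (-40 + 32*9)) = √(-288 + (-40 + 288)) = √(-288 + 248) = √(-40) = 2*I*√10 ≈ 6.3246*I)
(H + A) + G(30, -10) = (2*I*√10 + 116) + 4 = (116 + 2*I*√10) + 4 = 120 + 2*I*√10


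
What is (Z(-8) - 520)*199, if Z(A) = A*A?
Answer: -90744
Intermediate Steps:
Z(A) = A²
(Z(-8) - 520)*199 = ((-8)² - 520)*199 = (64 - 520)*199 = -456*199 = -90744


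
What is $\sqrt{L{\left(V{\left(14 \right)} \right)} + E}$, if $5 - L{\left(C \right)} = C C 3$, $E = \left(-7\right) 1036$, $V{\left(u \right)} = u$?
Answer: $i \sqrt{7835} \approx 88.516 i$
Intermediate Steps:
$E = -7252$
$L{\left(C \right)} = 5 - 3 C^{2}$ ($L{\left(C \right)} = 5 - C C 3 = 5 - C^{2} \cdot 3 = 5 - 3 C^{2}$)
$\sqrt{L{\left(V{\left(14 \right)} \right)} + E} = \sqrt{\left(5 - 3 \cdot 14^{2}\right) - 7252} = \sqrt{\left(5 - 588\right) - 7252} = \sqrt{-583 - 7252} = \sqrt{-7835} = i \sqrt{7835}$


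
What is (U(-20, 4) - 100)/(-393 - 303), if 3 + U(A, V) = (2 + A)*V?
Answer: 175/696 ≈ 0.25144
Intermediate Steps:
U(A, V) = -3 + V*(2 + A) (U(A, V) = -3 + (2 + A)*V = -3 + V*(2 + A))
(U(-20, 4) - 100)/(-393 - 303) = ((-3 + 2*4 - 20*4) - 100)/(-393 - 303) = ((-3 + 8 - 80) - 100)/(-696) = (-75 - 100)*(-1/696) = -175*(-1/696) = 175/696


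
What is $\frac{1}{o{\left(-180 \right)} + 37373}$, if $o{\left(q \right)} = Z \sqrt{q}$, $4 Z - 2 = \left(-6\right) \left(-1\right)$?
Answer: $\frac{37373}{1396741849} - \frac{12 i \sqrt{5}}{1396741849} \approx 2.6757 \cdot 10^{-5} - 1.9211 \cdot 10^{-8} i$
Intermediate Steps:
$Z = 2$ ($Z = \frac{1}{2} + \frac{\left(-6\right) \left(-1\right)}{4} = \frac{1}{2} + \frac{1}{4} \cdot 6 = \frac{1}{2} + \frac{3}{2} = 2$)
$o{\left(q \right)} = 2 \sqrt{q}$
$\frac{1}{o{\left(-180 \right)} + 37373} = \frac{1}{2 \sqrt{-180} + 37373} = \frac{1}{2 \cdot 6 i \sqrt{5} + 37373} = \frac{1}{12 i \sqrt{5} + 37373} = \frac{1}{37373 + 12 i \sqrt{5}}$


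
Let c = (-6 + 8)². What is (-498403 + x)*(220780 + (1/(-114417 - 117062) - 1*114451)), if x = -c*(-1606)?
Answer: -12109044978737610/231479 ≈ -5.2312e+10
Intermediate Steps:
c = 4 (c = 2² = 4)
x = 6424 (x = -4*(-1606) = -1*(-6424) = 6424)
(-498403 + x)*(220780 + (1/(-114417 - 117062) - 1*114451)) = (-498403 + 6424)*(220780 + (1/(-114417 - 117062) - 1*114451)) = -491979*(220780 + (1/(-231479) - 114451)) = -491979*(220780 + (-1/231479 - 114451)) = -491979*(220780 - 26493003030/231479) = -491979*24612930590/231479 = -12109044978737610/231479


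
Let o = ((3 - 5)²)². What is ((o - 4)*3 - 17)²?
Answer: 361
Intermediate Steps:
o = 16 (o = ((-2)²)² = 4² = 16)
((o - 4)*3 - 17)² = ((16 - 4)*3 - 17)² = (12*3 - 17)² = (36 - 17)² = 19² = 361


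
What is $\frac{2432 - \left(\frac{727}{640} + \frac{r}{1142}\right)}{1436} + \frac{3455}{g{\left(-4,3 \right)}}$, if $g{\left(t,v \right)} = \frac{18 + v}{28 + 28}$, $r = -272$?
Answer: $\frac{14507358923609}{1574315520} \approx 9215.0$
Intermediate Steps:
$g{\left(t,v \right)} = \frac{9}{28} + \frac{v}{56}$ ($g{\left(t,v \right)} = \frac{18 + v}{56} = \left(18 + v\right) \frac{1}{56} = \frac{9}{28} + \frac{v}{56}$)
$\frac{2432 - \left(\frac{727}{640} + \frac{r}{1142}\right)}{1436} + \frac{3455}{g{\left(-4,3 \right)}} = \frac{2432 - \left(\frac{727}{640} - \frac{272}{1142}\right)}{1436} + \frac{3455}{\frac{9}{28} + \frac{1}{56} \cdot 3} = \left(2432 - \left(727 \cdot \frac{1}{640} - \frac{136}{571}\right)\right) \frac{1}{1436} + \frac{3455}{\frac{9}{28} + \frac{3}{56}} = \left(2432 - \left(\frac{727}{640} - \frac{136}{571}\right)\right) \frac{1}{1436} + \frac{3455}{\frac{3}{8}} = \left(2432 - \frac{328077}{365440}\right) \frac{1}{1436} + 3455 \cdot \frac{8}{3} = \left(2432 - \frac{328077}{365440}\right) \frac{1}{1436} + \frac{27640}{3} = \frac{888422003}{365440} \cdot \frac{1}{1436} + \frac{27640}{3} = \frac{888422003}{524771840} + \frac{27640}{3} = \frac{14507358923609}{1574315520}$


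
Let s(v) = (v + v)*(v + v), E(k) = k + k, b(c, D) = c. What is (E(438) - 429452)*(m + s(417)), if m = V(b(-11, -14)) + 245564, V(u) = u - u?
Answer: -403341445120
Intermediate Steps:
V(u) = 0
E(k) = 2*k
s(v) = 4*v**2 (s(v) = (2*v)*(2*v) = 4*v**2)
m = 245564 (m = 0 + 245564 = 245564)
(E(438) - 429452)*(m + s(417)) = (2*438 - 429452)*(245564 + 4*417**2) = (876 - 429452)*(245564 + 4*173889) = -428576*(245564 + 695556) = -428576*941120 = -403341445120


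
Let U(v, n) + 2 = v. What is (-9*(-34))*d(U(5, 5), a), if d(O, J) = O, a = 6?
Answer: 918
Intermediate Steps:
U(v, n) = -2 + v
(-9*(-34))*d(U(5, 5), a) = (-9*(-34))*(-2 + 5) = 306*3 = 918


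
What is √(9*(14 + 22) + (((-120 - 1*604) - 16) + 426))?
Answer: √10 ≈ 3.1623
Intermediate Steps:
√(9*(14 + 22) + (((-120 - 1*604) - 16) + 426)) = √(9*36 + (((-120 - 604) - 16) + 426)) = √(324 + ((-724 - 16) + 426)) = √(324 + (-740 + 426)) = √(324 - 314) = √10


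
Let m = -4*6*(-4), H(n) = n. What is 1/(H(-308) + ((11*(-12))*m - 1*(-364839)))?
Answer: 1/351859 ≈ 2.8420e-6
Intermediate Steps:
m = 96 (m = -24*(-4) = 96)
1/(H(-308) + ((11*(-12))*m - 1*(-364839))) = 1/(-308 + ((11*(-12))*96 - 1*(-364839))) = 1/(-308 + (-132*96 + 364839)) = 1/(-308 + (-12672 + 364839)) = 1/(-308 + 352167) = 1/351859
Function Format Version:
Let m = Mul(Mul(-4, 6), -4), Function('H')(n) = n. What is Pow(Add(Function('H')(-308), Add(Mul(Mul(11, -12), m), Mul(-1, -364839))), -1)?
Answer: Rational(1, 351859) ≈ 2.8420e-6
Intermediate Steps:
m = 96 (m = Mul(-24, -4) = 96)
Pow(Add(Function('H')(-308), Add(Mul(Mul(11, -12), m), Mul(-1, -364839))), -1) = Pow(Add(-308, Add(Mul(Mul(11, -12), 96), Mul(-1, -364839))), -1) = Pow(Add(-308, Add(Mul(-132, 96), 364839)), -1) = Pow(Add(-308, Add(-12672, 364839)), -1) = Pow(Add(-308, 352167), -1) = Pow(351859, -1) = Rational(1, 351859)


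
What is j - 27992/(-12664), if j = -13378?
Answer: -21173875/1583 ≈ -13376.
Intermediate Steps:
j - 27992/(-12664) = -13378 - 27992/(-12664) = -13378 - 27992*(-1)/12664 = -13378 - 1*(-3499/1583) = -13378 + 3499/1583 = -21173875/1583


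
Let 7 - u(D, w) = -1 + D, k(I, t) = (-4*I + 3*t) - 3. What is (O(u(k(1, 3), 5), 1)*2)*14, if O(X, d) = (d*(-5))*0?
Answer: 0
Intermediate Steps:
k(I, t) = -3 - 4*I + 3*t
u(D, w) = 8 - D (u(D, w) = 7 - (-1 + D) = 7 + (1 - D) = 8 - D)
O(X, d) = 0 (O(X, d) = -5*d*0 = 0)
(O(u(k(1, 3), 5), 1)*2)*14 = (0*2)*14 = 0*14 = 0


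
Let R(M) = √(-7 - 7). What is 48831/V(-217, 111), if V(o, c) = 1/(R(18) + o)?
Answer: -10596327 + 48831*I*√14 ≈ -1.0596e+7 + 1.8271e+5*I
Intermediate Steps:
R(M) = I*√14 (R(M) = √(-14) = I*√14)
V(o, c) = 1/(o + I*√14) (V(o, c) = 1/(I*√14 + o) = 1/(o + I*√14))
48831/V(-217, 111) = 48831/(1/(-217 + I*√14)) = 48831*(-217 + I*√14) = -10596327 + 48831*I*√14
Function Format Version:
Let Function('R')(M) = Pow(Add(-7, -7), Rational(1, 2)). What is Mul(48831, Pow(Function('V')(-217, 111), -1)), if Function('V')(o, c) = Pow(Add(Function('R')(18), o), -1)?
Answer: Add(-10596327, Mul(48831, I, Pow(14, Rational(1, 2)))) ≈ Add(-1.0596e+7, Mul(1.8271e+5, I))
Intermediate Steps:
Function('R')(M) = Mul(I, Pow(14, Rational(1, 2))) (Function('R')(M) = Pow(-14, Rational(1, 2)) = Mul(I, Pow(14, Rational(1, 2))))
Function('V')(o, c) = Pow(Add(o, Mul(I, Pow(14, Rational(1, 2)))), -1) (Function('V')(o, c) = Pow(Add(Mul(I, Pow(14, Rational(1, 2))), o), -1) = Pow(Add(o, Mul(I, Pow(14, Rational(1, 2)))), -1))
Mul(48831, Pow(Function('V')(-217, 111), -1)) = Mul(48831, Pow(Pow(Add(-217, Mul(I, Pow(14, Rational(1, 2)))), -1), -1)) = Mul(48831, Add(-217, Mul(I, Pow(14, Rational(1, 2))))) = Add(-10596327, Mul(48831, I, Pow(14, Rational(1, 2))))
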